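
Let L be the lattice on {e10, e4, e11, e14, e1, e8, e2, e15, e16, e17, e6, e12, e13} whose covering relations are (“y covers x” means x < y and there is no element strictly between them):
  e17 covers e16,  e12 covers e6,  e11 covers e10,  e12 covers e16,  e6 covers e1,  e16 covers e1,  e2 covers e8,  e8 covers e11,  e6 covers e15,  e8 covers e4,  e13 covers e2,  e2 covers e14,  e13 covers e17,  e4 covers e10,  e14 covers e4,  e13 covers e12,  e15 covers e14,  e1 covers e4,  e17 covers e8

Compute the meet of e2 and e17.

Common lower bounds of {e2, e17}: e10, e11, e4, e8.
The greatest among these is e8.

e8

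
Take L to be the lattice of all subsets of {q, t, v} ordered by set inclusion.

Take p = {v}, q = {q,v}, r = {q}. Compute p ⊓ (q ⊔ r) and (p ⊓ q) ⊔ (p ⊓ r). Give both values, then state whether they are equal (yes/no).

q ⊔ r = {q,v}, so p ⊓ (q ⊔ r) = {v} ⊓ {q,v} = {v}.
p ⊓ q = {v} and p ⊓ r = ∅, so (p ⊓ q) ⊔ (p ⊓ r) = {v} ⊔ ∅ = {v}.
Equal: yes.

{v}; {v}; yes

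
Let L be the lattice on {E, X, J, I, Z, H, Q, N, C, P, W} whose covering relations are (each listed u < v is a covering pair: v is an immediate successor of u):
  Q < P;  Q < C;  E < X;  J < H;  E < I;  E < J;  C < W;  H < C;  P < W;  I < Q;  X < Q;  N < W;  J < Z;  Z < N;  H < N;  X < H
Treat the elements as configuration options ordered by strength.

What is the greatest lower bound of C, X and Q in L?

Common lower bounds of {C, X, Q}: E, X.
The greatest among these is X.

X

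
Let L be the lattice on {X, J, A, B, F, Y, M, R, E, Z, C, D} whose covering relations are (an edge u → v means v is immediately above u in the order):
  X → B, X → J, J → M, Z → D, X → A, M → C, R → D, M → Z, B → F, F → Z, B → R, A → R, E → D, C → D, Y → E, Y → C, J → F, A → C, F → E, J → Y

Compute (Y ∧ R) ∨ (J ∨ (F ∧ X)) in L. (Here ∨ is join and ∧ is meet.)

J

Y ∧ R = X
F ∧ X = X
J ∨ X = J
X ∨ J = J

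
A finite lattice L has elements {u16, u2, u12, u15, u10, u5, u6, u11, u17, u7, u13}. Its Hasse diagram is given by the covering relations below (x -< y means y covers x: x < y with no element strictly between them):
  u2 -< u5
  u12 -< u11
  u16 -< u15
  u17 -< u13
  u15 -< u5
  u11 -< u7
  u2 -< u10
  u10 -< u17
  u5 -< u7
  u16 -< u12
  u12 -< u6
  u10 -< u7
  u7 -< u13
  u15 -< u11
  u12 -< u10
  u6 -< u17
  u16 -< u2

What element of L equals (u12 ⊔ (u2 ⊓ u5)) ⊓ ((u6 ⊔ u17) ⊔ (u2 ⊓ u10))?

u2 ∧ u5 = u2
u12 ∨ u2 = u10
u6 ∨ u17 = u17
u2 ∧ u10 = u2
u17 ∨ u2 = u17
u10 ∧ u17 = u10

u10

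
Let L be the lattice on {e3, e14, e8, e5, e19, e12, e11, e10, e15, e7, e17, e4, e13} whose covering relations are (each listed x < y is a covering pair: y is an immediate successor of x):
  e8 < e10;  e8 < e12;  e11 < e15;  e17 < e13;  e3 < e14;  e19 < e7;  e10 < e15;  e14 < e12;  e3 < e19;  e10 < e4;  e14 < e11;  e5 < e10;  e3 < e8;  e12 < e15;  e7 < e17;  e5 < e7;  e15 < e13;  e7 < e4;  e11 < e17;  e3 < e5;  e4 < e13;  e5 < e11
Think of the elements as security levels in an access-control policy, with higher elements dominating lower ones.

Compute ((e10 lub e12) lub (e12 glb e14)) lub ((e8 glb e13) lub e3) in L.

e10 ∨ e12 = e15
e12 ∧ e14 = e14
e15 ∨ e14 = e15
e8 ∧ e13 = e8
e8 ∨ e3 = e8
e15 ∨ e8 = e15

e15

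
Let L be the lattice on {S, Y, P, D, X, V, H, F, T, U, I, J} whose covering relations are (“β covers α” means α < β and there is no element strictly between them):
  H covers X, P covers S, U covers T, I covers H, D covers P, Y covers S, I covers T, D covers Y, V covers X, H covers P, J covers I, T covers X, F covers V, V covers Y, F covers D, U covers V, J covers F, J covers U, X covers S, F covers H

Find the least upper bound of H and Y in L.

F

Common upper bounds of {H, Y}: F, J.
The least among these is F.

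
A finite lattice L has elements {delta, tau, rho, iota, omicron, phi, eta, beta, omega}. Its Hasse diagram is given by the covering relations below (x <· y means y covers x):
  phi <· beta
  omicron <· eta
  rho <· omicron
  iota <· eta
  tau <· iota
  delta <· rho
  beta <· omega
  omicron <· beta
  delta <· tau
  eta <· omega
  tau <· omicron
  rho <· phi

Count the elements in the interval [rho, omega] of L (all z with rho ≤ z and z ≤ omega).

6

The interval [rho, omega] = {beta, eta, omega, omicron, phi, rho}, which has 6 elements.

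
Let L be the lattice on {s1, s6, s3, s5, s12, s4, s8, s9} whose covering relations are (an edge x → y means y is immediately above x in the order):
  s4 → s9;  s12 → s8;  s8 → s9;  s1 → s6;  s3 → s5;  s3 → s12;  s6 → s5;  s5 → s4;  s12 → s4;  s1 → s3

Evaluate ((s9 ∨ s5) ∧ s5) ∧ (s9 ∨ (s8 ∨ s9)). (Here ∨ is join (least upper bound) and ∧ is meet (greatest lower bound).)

s5

s9 ∨ s5 = s9
s9 ∧ s5 = s5
s8 ∨ s9 = s9
s9 ∨ s9 = s9
s5 ∧ s9 = s5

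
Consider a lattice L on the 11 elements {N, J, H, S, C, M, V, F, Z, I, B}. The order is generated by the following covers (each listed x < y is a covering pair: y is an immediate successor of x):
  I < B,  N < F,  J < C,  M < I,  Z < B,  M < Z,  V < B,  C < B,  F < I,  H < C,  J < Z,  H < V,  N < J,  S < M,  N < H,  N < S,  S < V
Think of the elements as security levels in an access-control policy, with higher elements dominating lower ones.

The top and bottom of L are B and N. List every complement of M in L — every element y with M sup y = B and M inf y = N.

C, H

Need y with M ∨ y = B and M ∧ y = N.
Checking each element gives: C, H.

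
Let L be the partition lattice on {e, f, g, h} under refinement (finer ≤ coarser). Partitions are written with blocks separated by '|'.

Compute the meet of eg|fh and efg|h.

The meet (common refinement) of eg|fh and efg|h intersects blocks pairwise, giving eg|f|h.

eg|f|h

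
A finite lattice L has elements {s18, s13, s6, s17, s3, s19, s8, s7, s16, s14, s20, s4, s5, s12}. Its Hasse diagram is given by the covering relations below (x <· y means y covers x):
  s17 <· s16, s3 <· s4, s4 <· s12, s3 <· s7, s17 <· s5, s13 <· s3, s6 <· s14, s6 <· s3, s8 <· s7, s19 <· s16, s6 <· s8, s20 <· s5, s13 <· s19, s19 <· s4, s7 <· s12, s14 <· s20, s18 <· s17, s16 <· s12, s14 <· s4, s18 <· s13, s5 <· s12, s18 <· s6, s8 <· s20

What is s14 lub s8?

Common upper bounds of {s14, s8}: s12, s20, s5.
The least among these is s20.

s20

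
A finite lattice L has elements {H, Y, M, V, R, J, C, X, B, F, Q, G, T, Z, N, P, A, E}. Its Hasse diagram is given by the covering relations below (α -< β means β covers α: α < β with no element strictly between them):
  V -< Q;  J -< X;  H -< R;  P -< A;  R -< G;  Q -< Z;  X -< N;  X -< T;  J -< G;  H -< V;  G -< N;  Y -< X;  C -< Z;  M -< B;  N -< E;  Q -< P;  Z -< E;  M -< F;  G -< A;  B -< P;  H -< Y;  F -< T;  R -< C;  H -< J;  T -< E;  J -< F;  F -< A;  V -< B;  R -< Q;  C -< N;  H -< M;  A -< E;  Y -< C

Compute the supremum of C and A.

E

Common upper bounds of {C, A}: E.
The least among these is E.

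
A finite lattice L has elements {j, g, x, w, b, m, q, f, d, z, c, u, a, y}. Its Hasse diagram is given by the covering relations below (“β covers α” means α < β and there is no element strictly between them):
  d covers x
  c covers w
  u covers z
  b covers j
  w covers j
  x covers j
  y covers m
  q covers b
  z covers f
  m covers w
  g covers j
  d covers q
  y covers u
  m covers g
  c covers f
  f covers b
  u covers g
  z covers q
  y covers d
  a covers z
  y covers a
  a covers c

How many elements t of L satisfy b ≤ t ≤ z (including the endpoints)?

4

The interval [b, z] = {b, f, q, z}, which has 4 elements.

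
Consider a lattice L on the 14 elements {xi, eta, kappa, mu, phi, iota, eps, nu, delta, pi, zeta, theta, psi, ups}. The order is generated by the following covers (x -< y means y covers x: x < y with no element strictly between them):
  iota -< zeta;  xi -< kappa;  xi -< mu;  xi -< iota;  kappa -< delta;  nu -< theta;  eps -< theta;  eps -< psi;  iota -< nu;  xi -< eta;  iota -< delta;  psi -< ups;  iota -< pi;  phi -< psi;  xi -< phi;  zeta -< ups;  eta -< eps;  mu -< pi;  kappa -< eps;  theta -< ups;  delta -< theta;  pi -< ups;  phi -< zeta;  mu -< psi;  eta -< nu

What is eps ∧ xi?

xi

Common lower bounds of {eps, xi}: xi.
The greatest among these is xi.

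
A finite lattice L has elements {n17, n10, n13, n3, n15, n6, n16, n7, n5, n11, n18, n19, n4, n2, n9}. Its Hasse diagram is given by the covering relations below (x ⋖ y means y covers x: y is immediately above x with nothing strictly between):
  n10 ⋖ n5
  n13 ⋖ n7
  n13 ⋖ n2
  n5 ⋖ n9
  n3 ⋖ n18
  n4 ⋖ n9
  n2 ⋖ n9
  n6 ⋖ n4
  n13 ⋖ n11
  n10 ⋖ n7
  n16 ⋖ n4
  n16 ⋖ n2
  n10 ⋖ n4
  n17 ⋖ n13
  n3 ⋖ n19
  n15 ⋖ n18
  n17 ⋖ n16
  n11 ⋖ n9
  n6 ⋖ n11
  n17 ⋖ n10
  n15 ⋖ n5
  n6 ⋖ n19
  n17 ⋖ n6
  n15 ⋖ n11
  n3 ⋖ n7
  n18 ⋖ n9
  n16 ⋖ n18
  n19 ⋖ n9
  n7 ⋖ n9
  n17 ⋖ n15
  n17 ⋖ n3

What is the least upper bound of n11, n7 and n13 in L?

n9

Common upper bounds of {n11, n7, n13}: n9.
The least among these is n9.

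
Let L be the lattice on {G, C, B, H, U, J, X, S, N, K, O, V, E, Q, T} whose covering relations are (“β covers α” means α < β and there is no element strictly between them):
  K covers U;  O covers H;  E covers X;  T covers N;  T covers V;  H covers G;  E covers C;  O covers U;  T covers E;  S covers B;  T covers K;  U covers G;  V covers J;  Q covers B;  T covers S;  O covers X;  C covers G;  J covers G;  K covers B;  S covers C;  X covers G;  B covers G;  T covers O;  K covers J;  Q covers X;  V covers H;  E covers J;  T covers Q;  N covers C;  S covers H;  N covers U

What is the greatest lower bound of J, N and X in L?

G

Common lower bounds of {J, N, X}: G.
The greatest among these is G.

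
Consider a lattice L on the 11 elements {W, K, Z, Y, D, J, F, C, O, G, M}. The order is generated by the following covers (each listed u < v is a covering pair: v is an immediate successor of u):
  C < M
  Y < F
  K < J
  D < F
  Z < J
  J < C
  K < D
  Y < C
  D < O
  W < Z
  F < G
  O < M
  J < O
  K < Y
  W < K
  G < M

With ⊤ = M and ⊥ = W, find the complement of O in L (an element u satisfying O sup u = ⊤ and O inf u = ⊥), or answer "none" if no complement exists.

none

For every candidate u, either O ∨ u ≠ M or O ∧ u ≠ W; no complement exists.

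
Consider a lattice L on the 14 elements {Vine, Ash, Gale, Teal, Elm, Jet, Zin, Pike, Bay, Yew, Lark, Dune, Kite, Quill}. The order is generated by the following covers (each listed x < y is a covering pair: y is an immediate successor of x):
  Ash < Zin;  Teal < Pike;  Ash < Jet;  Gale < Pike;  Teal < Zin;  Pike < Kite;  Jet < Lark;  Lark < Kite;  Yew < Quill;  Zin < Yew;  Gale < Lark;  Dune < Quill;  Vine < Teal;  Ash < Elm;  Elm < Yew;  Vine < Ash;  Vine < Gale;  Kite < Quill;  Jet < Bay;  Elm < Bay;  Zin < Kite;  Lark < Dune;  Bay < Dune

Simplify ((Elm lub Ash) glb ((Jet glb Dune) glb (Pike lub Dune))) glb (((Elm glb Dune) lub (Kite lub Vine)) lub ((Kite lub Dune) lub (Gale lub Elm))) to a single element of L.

Ash

Elm ∨ Ash = Elm
Jet ∧ Dune = Jet
Pike ∨ Dune = Quill
Jet ∧ Quill = Jet
Elm ∧ Jet = Ash
Elm ∧ Dune = Elm
Kite ∨ Vine = Kite
Elm ∨ Kite = Quill
Kite ∨ Dune = Quill
Gale ∨ Elm = Dune
Quill ∨ Dune = Quill
Quill ∨ Quill = Quill
Ash ∧ Quill = Ash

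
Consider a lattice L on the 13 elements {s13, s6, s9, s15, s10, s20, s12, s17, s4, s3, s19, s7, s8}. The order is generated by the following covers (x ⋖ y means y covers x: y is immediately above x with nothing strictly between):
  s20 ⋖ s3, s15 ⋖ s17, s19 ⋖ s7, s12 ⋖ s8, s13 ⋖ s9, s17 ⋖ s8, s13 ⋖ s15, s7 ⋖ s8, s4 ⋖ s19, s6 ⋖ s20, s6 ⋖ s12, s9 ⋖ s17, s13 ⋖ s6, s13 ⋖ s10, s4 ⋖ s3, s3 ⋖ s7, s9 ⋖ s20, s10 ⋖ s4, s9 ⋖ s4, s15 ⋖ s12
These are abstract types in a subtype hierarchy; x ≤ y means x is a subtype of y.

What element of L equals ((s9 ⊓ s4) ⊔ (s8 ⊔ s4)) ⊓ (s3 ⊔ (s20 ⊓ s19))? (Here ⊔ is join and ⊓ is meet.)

s3

s9 ∧ s4 = s9
s8 ∨ s4 = s8
s9 ∨ s8 = s8
s20 ∧ s19 = s9
s3 ∨ s9 = s3
s8 ∧ s3 = s3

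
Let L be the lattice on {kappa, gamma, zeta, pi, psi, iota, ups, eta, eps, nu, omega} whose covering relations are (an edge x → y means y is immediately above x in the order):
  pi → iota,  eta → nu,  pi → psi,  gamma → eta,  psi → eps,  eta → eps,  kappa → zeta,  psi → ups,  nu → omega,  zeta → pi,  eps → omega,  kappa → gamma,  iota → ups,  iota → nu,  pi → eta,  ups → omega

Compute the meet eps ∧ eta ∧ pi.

Common lower bounds of {eps, eta, pi}: kappa, pi, zeta.
The greatest among these is pi.

pi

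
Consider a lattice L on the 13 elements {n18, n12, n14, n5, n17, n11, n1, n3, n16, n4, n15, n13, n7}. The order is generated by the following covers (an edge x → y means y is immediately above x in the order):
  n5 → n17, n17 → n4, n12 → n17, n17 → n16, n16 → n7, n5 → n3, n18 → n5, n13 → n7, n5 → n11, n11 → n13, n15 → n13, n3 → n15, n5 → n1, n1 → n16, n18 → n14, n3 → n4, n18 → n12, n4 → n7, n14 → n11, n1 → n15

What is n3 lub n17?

n4

Common upper bounds of {n3, n17}: n4, n7.
The least among these is n4.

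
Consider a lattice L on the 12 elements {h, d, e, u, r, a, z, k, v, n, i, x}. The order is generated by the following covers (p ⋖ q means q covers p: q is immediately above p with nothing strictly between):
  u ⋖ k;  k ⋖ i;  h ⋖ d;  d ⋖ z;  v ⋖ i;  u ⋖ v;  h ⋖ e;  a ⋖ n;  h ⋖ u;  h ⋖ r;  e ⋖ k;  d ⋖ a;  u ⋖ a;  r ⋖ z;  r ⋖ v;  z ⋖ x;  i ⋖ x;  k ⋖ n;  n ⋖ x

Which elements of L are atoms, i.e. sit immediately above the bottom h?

The atoms are exactly the elements that cover h: d, e, r, u.

d, e, r, u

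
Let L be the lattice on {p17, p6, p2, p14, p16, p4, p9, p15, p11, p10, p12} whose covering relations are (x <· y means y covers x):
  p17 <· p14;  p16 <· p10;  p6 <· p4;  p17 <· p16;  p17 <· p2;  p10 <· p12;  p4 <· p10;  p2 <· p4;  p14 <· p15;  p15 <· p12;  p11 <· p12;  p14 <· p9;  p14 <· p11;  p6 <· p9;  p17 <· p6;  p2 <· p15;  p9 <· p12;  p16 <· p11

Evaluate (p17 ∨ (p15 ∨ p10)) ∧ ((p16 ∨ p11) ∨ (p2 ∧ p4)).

p12

p15 ∨ p10 = p12
p17 ∨ p12 = p12
p16 ∨ p11 = p11
p2 ∧ p4 = p2
p11 ∨ p2 = p12
p12 ∧ p12 = p12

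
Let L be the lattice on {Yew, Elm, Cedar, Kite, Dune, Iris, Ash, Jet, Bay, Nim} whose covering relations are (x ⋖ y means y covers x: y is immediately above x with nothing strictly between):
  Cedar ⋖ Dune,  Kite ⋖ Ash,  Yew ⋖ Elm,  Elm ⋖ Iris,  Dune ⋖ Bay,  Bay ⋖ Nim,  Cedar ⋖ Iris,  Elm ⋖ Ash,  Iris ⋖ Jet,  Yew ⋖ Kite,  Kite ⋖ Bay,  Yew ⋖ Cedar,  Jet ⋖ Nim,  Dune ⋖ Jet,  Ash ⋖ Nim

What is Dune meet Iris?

Common lower bounds of {Dune, Iris}: Cedar, Yew.
The greatest among these is Cedar.

Cedar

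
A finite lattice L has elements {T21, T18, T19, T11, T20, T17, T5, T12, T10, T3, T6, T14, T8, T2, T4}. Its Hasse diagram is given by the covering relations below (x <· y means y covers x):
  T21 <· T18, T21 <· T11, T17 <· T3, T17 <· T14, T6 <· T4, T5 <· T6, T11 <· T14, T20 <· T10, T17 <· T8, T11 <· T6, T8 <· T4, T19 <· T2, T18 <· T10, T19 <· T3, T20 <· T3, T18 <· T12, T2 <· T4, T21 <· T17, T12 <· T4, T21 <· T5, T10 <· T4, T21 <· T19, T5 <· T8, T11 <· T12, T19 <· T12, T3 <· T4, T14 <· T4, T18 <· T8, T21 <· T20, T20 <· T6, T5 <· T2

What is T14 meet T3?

T17

Common lower bounds of {T14, T3}: T17, T21.
The greatest among these is T17.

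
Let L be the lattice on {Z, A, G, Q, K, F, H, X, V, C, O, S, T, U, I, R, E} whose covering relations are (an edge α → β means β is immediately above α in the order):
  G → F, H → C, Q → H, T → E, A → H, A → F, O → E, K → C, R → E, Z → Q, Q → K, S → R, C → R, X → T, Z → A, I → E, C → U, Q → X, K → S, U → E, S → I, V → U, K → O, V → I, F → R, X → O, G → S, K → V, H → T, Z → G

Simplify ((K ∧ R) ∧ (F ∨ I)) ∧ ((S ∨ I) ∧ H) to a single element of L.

Q

K ∧ R = K
F ∨ I = E
K ∧ E = K
S ∨ I = I
I ∧ H = Q
K ∧ Q = Q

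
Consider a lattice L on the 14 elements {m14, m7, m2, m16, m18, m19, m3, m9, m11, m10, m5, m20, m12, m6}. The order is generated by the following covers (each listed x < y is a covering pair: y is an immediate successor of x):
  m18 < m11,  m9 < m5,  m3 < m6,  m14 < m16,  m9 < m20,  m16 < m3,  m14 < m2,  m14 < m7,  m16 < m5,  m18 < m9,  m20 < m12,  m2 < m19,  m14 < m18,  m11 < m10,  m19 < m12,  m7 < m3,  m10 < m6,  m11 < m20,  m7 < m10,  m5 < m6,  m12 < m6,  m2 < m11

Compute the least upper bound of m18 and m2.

Common upper bounds of {m18, m2}: m10, m11, m12, m20, m6.
The least among these is m11.

m11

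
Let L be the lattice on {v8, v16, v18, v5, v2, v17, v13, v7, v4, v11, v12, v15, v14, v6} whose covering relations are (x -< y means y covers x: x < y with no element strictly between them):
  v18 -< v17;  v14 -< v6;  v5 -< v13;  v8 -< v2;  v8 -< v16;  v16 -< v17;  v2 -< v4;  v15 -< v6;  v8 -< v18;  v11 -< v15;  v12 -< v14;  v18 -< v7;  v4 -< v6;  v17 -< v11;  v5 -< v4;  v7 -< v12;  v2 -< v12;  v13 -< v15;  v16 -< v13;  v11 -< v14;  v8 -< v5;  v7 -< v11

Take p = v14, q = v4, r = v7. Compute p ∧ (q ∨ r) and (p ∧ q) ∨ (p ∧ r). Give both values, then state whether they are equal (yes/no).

q ∨ r = v6, so p ∧ (q ∨ r) = v14 ∧ v6 = v14.
p ∧ q = v2 and p ∧ r = v7, so (p ∧ q) ∨ (p ∧ r) = v2 ∨ v7 = v12.
Equal: no.

v14; v12; no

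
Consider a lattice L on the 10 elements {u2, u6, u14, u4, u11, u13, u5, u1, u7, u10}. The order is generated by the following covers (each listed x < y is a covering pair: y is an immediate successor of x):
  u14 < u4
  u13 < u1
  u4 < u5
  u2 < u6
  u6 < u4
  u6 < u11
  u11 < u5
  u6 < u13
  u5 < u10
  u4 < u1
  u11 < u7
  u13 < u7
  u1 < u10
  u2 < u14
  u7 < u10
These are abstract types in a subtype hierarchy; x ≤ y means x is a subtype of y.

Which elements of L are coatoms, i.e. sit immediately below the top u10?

u1, u5, u7

The coatoms are exactly the elements covered by u10: u1, u5, u7.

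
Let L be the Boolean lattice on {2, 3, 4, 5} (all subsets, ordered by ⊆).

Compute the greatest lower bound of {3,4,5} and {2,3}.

Common lower bounds of {{3,4,5}, {2,3}}: {3}, {}.
The greatest among these is {3}.

{3}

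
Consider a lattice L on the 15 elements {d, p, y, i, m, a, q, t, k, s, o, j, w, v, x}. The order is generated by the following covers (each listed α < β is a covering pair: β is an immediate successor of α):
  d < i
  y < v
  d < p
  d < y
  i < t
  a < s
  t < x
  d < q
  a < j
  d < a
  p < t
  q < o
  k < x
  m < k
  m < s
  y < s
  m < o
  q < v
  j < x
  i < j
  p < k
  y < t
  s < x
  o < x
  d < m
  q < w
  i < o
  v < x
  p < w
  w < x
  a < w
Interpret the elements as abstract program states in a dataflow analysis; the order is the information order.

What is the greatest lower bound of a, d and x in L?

Common lower bounds of {a, d, x}: d.
The greatest among these is d.

d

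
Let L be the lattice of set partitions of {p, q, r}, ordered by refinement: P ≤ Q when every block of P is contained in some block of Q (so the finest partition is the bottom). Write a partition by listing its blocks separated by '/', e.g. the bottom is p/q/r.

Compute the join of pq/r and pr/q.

The join of pq/r and pr/q merges any blocks that overlap across the partitions, giving pqr.

pqr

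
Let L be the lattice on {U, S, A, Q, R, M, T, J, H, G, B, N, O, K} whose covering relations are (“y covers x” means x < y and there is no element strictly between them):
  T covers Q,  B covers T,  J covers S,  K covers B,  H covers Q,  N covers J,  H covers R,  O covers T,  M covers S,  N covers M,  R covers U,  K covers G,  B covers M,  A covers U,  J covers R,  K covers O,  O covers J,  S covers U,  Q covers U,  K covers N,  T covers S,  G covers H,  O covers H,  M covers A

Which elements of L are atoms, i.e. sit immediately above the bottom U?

The atoms are exactly the elements that cover U: A, Q, R, S.

A, Q, R, S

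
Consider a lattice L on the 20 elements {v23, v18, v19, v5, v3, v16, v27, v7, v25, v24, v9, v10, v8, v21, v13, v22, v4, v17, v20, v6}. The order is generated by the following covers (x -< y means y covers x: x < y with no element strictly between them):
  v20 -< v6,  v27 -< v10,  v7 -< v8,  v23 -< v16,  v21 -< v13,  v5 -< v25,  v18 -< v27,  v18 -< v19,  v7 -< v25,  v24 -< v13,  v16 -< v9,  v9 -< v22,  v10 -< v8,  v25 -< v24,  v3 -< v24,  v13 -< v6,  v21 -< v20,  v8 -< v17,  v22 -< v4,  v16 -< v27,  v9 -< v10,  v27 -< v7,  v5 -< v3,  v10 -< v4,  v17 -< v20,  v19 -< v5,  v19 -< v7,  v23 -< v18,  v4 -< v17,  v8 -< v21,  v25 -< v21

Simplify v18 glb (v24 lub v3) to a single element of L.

v24 ∨ v3 = v24
v18 ∧ v24 = v18

v18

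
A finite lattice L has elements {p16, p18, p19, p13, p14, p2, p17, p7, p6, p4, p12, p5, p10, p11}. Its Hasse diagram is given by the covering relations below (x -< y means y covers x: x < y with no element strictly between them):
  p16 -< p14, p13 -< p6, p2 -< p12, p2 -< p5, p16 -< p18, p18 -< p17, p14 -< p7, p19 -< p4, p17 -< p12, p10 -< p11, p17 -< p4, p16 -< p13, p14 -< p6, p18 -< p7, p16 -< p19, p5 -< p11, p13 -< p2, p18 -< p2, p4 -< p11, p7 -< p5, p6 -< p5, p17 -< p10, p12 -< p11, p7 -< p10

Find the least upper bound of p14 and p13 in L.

p6

Common upper bounds of {p14, p13}: p11, p5, p6.
The least among these is p6.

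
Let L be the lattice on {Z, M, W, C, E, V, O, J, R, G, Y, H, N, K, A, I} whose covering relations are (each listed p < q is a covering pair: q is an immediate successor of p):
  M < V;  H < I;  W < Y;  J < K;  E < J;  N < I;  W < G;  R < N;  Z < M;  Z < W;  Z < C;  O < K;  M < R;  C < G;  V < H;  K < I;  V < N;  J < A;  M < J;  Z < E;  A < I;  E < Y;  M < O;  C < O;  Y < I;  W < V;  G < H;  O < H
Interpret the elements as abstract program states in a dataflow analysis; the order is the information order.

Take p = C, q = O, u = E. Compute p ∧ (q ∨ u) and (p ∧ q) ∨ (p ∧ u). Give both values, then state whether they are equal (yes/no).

q ∨ u = K, so p ∧ (q ∨ u) = C ∧ K = C.
p ∧ q = C and p ∧ u = Z, so (p ∧ q) ∨ (p ∧ u) = C ∨ Z = C.
Equal: yes.

C; C; yes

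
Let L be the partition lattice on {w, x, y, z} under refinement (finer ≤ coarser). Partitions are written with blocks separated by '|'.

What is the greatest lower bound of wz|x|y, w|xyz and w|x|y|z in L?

w|x|y|z

Common lower bounds of {wz|x|y, w|xyz, w|x|y|z}: w|x|y|z.
The greatest among these is w|x|y|z.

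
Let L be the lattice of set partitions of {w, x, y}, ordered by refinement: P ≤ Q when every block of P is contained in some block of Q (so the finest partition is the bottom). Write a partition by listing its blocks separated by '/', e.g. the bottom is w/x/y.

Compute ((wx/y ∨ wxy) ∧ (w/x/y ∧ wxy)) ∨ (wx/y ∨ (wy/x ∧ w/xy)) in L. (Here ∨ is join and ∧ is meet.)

wx/y ∨ wxy = wxy
w/x/y ∧ wxy = w/x/y
wxy ∧ w/x/y = w/x/y
wy/x ∧ w/xy = w/x/y
wx/y ∨ w/x/y = wx/y
w/x/y ∨ wx/y = wx/y

wx/y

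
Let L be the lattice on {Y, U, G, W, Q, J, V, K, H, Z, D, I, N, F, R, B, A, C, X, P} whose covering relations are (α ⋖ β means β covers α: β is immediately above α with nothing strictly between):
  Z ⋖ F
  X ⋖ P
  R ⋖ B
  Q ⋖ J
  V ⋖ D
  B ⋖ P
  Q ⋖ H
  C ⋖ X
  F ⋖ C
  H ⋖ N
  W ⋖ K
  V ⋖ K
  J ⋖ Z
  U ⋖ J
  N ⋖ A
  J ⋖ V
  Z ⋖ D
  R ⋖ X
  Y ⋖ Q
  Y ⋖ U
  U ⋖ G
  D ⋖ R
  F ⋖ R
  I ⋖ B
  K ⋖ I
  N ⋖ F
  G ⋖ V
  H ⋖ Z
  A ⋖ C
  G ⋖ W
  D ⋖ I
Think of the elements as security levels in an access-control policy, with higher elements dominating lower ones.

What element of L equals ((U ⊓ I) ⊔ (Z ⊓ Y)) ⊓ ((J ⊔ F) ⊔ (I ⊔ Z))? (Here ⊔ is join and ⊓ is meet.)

U ∧ I = U
Z ∧ Y = Y
U ∨ Y = U
J ∨ F = F
I ∨ Z = I
F ∨ I = B
U ∧ B = U

U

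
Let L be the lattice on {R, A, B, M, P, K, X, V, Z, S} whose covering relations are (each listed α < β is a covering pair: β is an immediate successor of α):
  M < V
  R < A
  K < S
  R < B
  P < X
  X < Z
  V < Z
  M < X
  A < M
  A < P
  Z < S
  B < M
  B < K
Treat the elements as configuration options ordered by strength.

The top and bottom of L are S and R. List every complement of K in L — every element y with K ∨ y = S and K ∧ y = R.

A, P

Need y with K ∨ y = S and K ∧ y = R.
Checking each element gives: A, P.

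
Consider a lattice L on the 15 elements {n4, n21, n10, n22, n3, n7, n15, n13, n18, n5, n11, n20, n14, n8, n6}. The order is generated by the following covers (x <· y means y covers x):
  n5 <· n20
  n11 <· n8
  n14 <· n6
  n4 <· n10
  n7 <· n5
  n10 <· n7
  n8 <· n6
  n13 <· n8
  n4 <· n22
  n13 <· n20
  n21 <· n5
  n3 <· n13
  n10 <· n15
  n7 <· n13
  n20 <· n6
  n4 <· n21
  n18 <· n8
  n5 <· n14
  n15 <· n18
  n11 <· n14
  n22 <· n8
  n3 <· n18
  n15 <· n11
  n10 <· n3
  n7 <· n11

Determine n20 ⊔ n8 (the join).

Common upper bounds of {n20, n8}: n6.
The least among these is n6.

n6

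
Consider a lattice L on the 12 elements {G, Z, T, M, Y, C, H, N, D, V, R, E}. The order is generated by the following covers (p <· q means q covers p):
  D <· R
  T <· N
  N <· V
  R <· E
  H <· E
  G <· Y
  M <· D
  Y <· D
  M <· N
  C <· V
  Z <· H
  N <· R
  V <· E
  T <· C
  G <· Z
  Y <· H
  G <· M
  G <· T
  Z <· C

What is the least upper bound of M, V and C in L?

V

Common upper bounds of {M, V, C}: E, V.
The least among these is V.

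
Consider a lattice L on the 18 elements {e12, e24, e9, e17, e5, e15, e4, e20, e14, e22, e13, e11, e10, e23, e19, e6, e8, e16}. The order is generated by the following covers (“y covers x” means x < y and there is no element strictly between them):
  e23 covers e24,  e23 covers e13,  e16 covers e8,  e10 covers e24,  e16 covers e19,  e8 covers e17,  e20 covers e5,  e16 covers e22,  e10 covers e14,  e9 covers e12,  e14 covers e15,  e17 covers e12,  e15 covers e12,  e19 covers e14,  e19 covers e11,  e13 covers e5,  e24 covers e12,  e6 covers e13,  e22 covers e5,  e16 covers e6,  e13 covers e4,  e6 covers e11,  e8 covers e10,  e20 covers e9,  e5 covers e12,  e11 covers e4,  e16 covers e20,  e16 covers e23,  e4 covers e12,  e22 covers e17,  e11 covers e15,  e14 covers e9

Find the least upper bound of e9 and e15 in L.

Common upper bounds of {e9, e15}: e10, e14, e16, e19, e8.
The least among these is e14.

e14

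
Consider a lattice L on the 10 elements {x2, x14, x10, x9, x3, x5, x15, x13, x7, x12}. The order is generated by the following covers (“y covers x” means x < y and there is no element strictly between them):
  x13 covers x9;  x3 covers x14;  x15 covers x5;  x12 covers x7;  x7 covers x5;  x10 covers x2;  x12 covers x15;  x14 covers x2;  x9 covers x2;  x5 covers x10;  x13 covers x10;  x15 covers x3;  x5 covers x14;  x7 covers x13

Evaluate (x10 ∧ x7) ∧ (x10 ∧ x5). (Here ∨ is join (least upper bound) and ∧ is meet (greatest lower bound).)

x10 ∧ x7 = x10
x10 ∧ x5 = x10
x10 ∧ x10 = x10

x10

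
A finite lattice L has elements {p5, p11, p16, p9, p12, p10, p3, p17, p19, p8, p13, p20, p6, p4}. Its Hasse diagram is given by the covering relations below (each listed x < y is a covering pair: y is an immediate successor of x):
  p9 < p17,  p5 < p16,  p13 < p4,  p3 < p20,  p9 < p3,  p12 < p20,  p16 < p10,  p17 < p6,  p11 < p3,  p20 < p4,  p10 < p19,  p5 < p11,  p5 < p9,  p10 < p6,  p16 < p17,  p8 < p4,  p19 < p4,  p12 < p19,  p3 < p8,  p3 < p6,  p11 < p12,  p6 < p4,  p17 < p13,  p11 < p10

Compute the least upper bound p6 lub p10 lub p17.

p6

Common upper bounds of {p6, p10, p17}: p4, p6.
The least among these is p6.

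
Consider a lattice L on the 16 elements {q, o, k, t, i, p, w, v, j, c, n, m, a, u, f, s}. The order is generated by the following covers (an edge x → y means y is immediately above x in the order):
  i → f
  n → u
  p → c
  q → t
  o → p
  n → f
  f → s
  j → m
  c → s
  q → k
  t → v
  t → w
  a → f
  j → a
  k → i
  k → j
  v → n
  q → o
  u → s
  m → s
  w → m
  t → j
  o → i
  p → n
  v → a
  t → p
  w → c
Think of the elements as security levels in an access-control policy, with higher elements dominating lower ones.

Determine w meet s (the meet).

Common lower bounds of {w, s}: q, t, w.
The greatest among these is w.

w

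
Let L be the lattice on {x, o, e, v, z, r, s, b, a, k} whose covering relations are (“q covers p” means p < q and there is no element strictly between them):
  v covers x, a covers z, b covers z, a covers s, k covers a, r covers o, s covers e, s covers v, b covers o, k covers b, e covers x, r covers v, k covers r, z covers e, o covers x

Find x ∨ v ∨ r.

r

Common upper bounds of {x, v, r}: k, r.
The least among these is r.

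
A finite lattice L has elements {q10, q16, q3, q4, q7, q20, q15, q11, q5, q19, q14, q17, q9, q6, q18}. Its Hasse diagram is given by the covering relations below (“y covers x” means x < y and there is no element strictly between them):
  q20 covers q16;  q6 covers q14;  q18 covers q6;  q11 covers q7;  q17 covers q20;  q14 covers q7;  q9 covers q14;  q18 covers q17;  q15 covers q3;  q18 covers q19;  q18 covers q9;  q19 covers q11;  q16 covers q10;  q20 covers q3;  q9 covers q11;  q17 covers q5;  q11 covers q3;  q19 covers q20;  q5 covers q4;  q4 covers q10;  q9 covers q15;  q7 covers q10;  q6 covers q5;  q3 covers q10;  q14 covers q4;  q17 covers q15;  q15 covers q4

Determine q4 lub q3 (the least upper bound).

q15

Common upper bounds of {q4, q3}: q15, q17, q18, q9.
The least among these is q15.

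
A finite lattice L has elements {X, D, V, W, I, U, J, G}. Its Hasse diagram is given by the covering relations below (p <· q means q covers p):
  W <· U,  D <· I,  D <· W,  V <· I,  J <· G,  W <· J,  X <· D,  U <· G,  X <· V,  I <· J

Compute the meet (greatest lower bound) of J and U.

Common lower bounds of {J, U}: D, W, X.
The greatest among these is W.

W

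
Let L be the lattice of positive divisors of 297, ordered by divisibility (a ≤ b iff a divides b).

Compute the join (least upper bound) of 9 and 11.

99

Common upper bounds of {9, 11}: 297, 99.
The least among these is 99.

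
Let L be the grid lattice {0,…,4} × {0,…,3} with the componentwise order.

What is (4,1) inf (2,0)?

In a product of chains, the meet is componentwise min, giving (2,0).

(2,0)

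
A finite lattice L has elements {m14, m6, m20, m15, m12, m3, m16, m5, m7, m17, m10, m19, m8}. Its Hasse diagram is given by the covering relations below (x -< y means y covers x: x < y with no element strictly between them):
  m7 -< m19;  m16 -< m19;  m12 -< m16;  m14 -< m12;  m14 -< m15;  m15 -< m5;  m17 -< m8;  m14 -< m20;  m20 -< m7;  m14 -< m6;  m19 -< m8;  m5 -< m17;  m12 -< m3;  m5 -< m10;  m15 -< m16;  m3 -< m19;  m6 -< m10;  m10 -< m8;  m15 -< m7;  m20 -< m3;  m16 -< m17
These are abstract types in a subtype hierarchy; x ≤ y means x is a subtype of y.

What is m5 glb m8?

m5

Common lower bounds of {m5, m8}: m14, m15, m5.
The greatest among these is m5.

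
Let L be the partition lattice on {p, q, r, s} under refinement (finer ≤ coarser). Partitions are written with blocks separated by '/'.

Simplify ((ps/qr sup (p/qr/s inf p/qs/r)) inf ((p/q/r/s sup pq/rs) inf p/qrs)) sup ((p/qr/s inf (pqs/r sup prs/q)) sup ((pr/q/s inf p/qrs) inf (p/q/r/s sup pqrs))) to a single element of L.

p/qr/s ∧ p/qs/r = p/q/r/s
ps/qr ∨ p/q/r/s = ps/qr
p/q/r/s ∨ pq/rs = pq/rs
pq/rs ∧ p/qrs = p/q/rs
ps/qr ∧ p/q/rs = p/q/r/s
pqs/r ∨ prs/q = pqrs
p/qr/s ∧ pqrs = p/qr/s
pr/q/s ∧ p/qrs = p/q/r/s
p/q/r/s ∨ pqrs = pqrs
p/q/r/s ∧ pqrs = p/q/r/s
p/qr/s ∨ p/q/r/s = p/qr/s
p/q/r/s ∨ p/qr/s = p/qr/s

p/qr/s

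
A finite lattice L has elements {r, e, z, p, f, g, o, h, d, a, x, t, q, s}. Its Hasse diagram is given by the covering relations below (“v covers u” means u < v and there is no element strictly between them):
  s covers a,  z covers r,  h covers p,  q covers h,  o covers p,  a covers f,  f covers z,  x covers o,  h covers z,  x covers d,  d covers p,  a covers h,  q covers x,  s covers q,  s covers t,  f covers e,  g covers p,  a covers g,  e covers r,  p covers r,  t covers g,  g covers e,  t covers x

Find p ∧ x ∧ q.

p

Common lower bounds of {p, x, q}: p, r.
The greatest among these is p.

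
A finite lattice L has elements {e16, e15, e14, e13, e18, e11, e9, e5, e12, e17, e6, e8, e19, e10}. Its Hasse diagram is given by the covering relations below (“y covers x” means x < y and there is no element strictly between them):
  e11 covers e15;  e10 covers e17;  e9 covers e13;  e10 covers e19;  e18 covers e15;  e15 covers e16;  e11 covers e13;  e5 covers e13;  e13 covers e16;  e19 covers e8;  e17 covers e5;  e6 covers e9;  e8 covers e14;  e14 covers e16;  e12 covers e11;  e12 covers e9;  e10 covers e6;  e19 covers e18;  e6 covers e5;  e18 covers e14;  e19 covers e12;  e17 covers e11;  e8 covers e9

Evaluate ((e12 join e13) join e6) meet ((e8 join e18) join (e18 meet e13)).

e12 ∨ e13 = e12
e12 ∨ e6 = e10
e8 ∨ e18 = e19
e18 ∧ e13 = e16
e19 ∨ e16 = e19
e10 ∧ e19 = e19

e19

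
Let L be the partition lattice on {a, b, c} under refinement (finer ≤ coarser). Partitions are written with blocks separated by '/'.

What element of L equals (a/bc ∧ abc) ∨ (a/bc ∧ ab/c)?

a/bc ∧ abc = a/bc
a/bc ∧ ab/c = a/b/c
a/bc ∨ a/b/c = a/bc

a/bc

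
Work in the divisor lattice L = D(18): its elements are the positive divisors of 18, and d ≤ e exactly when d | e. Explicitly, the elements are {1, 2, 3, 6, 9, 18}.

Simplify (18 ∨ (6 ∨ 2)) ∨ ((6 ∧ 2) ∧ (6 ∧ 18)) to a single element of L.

18

6 ∨ 2 = 6
18 ∨ 6 = 18
6 ∧ 2 = 2
6 ∧ 18 = 6
2 ∧ 6 = 2
18 ∨ 2 = 18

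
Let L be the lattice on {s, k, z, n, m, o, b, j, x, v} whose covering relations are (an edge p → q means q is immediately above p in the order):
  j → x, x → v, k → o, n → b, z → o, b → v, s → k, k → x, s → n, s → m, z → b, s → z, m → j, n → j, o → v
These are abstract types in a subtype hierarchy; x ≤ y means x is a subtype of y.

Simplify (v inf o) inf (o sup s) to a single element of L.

v ∧ o = o
o ∨ s = o
o ∧ o = o

o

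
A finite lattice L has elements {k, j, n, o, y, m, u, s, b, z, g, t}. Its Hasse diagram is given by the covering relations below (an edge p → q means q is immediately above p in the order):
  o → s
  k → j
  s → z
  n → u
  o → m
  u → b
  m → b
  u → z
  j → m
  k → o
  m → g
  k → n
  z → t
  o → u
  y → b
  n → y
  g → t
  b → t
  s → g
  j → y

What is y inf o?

k

Common lower bounds of {y, o}: k.
The greatest among these is k.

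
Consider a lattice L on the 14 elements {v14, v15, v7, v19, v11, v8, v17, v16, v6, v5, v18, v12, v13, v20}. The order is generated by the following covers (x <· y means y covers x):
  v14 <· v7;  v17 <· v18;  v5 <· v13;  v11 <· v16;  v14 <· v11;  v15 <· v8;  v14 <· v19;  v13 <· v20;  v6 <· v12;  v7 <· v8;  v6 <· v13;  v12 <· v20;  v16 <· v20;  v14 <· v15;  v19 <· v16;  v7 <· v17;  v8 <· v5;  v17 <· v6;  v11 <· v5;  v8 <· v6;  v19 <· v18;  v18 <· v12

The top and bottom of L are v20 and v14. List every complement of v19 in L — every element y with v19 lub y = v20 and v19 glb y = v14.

v13, v5

Need y with v19 ∨ y = v20 and v19 ∧ y = v14.
Checking each element gives: v13, v5.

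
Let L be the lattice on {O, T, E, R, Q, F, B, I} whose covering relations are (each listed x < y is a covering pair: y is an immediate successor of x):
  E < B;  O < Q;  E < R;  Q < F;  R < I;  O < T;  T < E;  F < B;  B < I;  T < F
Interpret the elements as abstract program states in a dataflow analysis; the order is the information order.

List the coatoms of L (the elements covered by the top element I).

B, R

The coatoms are exactly the elements covered by I: B, R.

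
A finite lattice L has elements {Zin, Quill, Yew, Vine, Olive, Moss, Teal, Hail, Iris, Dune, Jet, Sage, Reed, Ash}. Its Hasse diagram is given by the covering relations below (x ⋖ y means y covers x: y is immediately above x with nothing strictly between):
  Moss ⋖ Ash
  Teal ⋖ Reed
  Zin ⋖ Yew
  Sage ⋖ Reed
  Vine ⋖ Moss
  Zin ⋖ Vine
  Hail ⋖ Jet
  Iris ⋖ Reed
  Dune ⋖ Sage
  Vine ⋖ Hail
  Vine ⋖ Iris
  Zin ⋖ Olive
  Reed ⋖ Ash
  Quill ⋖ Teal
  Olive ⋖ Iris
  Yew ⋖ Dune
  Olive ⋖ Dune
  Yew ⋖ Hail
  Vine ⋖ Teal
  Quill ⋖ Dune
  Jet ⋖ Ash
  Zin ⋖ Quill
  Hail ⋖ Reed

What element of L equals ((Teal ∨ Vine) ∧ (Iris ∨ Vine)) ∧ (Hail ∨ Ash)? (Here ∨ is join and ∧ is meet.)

Teal ∨ Vine = Teal
Iris ∨ Vine = Iris
Teal ∧ Iris = Vine
Hail ∨ Ash = Ash
Vine ∧ Ash = Vine

Vine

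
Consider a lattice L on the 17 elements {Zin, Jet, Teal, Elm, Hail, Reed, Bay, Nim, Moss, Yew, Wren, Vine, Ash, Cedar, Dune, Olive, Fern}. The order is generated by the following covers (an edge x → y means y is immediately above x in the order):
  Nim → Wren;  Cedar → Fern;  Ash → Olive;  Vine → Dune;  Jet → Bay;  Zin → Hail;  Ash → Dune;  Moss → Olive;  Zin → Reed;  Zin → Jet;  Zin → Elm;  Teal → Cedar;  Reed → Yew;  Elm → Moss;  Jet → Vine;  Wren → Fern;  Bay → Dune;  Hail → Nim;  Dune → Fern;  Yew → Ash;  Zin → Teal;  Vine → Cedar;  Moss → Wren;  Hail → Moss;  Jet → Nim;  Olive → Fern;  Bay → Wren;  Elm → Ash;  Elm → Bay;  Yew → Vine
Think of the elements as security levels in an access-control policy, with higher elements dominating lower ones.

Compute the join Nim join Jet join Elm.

Wren

Common upper bounds of {Nim, Jet, Elm}: Fern, Wren.
The least among these is Wren.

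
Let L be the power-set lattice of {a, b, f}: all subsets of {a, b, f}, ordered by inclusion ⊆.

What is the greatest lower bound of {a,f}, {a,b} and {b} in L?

Common lower bounds of {{a,f}, {a,b}, {b}}: ∅.
The greatest among these is ∅.

∅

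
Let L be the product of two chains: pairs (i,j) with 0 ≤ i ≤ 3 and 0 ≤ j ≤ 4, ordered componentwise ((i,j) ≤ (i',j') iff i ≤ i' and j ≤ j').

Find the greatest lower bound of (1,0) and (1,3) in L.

(1,0)

Common lower bounds of {(1,0), (1,3)}: (0,0), (1,0).
The greatest among these is (1,0).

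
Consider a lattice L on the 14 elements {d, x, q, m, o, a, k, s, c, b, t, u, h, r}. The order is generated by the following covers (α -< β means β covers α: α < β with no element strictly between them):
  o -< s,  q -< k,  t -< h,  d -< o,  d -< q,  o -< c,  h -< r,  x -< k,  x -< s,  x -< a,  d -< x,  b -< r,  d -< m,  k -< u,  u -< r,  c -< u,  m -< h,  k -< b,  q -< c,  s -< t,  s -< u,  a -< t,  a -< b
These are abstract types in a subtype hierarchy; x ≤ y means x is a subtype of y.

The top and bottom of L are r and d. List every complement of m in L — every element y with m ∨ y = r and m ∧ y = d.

b, c, k, q, u

Need y with m ∨ y = r and m ∧ y = d.
Checking each element gives: b, c, k, q, u.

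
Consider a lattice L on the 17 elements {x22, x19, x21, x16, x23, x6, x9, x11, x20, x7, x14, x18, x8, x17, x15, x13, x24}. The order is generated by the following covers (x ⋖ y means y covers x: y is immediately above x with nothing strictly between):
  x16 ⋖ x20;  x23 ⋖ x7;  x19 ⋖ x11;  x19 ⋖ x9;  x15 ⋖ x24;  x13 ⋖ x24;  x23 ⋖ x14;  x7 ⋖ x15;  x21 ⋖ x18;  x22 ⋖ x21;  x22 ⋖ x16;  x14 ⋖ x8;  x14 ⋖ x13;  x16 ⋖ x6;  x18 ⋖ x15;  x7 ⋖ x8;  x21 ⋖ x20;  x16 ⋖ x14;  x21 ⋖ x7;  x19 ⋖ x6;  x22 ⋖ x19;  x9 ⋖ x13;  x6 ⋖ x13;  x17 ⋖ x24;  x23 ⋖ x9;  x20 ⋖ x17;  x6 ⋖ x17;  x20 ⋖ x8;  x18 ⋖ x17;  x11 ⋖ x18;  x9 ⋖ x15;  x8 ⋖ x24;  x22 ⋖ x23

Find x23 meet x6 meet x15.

Common lower bounds of {x23, x6, x15}: x22.
The greatest among these is x22.

x22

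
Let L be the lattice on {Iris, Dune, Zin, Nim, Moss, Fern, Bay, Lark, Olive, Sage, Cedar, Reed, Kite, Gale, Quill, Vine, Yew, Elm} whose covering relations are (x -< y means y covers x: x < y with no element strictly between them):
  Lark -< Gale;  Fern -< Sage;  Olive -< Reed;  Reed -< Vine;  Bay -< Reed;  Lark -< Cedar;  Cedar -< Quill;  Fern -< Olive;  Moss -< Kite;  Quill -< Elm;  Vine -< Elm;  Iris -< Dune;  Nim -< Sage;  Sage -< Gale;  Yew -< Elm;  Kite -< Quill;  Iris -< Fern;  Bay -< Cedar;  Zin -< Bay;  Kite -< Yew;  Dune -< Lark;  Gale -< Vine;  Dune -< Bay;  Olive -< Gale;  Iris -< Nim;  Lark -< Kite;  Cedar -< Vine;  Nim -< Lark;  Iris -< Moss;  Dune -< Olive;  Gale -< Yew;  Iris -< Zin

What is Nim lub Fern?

Common upper bounds of {Nim, Fern}: Elm, Gale, Sage, Vine, Yew.
The least among these is Sage.

Sage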